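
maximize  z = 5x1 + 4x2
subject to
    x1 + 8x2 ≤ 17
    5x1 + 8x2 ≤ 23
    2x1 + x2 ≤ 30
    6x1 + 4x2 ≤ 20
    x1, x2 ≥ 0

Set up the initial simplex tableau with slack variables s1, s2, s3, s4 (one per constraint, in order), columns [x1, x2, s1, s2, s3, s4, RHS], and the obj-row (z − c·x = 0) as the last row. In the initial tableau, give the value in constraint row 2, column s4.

0

Slack s4 belongs to constraint 4; its column is the unit vector e_4, so the entry in row 2 is 0.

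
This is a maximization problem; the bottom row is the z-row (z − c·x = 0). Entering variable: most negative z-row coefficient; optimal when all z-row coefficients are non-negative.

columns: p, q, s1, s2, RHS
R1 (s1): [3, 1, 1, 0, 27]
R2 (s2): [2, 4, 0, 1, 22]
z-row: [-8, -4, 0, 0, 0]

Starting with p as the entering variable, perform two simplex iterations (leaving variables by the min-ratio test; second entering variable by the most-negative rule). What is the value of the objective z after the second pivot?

368/5

Ratio test on column p — row 1: 27/3 = 9; row 2: 22/2 = 11. Minimum is 9 at row 1 (s1 leaves); pivot element 3.
Pivot on row 1; the z-row RHS becomes 0 − (-8)·9 = 72.
Next entering variable (most negative z-row entry -4/3): q.
Ratio test on column q — row 1: 9/(1/3) = 27; row 2: 4/(10/3) = 6/5. Minimum is 6/5 at row 2 (s2 leaves); pivot element 10/3.
After the second pivot the z-row RHS is 72 − (-4/3)·(6/5) = 368/5.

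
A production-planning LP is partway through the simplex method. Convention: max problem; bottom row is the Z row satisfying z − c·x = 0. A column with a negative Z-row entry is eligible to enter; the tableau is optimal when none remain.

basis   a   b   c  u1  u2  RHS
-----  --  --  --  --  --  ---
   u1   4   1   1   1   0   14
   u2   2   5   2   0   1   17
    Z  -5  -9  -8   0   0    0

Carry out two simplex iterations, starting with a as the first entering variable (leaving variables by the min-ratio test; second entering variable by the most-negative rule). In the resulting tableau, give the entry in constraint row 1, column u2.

-1/18

Ratio test on column a — row 1: 14/4 = 7/2; row 2: 17/2 = 17/2. Minimum is 7/2 at row 1 (u1 leaves); pivot element 4.
Divide row 1 by 4; eliminate column a from the other rows.
Second iteration: most negative Z-row entry is -31/4 in column b, so b enters.
Ratio test on column b — row 1: (7/2)/(1/4) = 14; row 2: 10/(9/2) = 20/9. Minimum is 20/9 at row 2 (u2 leaves); pivot element 9/2.
Divide row 2 by 9/2; eliminate column b from the other rows.
After both pivots, the entry at constraint row 1, column u2 is -1/18.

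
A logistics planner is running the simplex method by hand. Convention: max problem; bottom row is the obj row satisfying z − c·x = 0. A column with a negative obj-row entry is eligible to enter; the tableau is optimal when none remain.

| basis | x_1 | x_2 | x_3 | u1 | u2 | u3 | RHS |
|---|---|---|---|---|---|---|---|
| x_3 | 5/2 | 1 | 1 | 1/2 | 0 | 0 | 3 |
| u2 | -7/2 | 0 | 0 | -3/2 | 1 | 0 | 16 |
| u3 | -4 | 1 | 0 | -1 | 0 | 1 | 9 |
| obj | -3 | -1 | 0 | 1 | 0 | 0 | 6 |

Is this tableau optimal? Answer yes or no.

The obj-row has a negative entry -3 in column x_1, so it is not optimal.

no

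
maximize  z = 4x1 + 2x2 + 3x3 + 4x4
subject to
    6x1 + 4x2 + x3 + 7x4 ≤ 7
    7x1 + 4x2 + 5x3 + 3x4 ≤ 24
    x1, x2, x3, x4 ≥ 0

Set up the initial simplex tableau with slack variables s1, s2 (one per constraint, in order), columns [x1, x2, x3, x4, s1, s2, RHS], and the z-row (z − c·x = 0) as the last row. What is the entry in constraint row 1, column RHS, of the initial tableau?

7

The RHS of constraint 1 is b_1 = 7.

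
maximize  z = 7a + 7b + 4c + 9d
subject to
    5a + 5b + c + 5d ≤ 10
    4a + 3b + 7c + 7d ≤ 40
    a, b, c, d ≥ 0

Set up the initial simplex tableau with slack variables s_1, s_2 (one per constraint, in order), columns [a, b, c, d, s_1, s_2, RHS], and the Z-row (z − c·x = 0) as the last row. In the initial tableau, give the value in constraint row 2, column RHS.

40

The RHS of constraint 2 is b_2 = 40.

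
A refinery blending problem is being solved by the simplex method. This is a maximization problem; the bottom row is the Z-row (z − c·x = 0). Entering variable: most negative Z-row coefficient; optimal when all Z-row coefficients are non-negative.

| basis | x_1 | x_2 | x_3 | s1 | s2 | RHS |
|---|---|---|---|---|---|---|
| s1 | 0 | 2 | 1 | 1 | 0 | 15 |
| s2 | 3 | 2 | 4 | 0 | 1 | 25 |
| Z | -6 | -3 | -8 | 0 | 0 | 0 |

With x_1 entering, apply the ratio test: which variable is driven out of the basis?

Column x_1 entries and ratios — s1: 0 ≤ 0, skip; s2: 25/3 = 25/3.
Smallest ratio is 25/3 in the row of s2, so s2 leaves.

s2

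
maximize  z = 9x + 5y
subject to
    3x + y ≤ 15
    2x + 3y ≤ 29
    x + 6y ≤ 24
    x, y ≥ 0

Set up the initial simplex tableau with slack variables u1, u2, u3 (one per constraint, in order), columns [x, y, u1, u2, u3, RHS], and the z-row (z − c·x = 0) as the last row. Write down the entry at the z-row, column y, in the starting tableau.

-5

The z-row carries the negated objective coefficients: the y entry is -5.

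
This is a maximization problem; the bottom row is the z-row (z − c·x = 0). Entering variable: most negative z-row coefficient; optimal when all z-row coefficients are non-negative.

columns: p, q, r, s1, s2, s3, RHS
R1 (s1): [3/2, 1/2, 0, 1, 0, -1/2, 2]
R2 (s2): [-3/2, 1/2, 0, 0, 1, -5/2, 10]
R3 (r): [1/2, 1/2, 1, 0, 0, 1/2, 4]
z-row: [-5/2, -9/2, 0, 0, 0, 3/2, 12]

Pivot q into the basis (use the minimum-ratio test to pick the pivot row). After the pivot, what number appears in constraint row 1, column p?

Ratio test on column q — row 1: 2/(1/2) = 4; row 2: 10/(1/2) = 20; row 3: 4/(1/2) = 8. Minimum is 4 at row 1 (s1 leaves); pivot element 1/2.
Divide row 1 by 1/2; eliminate column q from the other rows.
In the new row 1, the p entry is the old entry divided by the pivot: (3/2)/(1/2) = 3.

3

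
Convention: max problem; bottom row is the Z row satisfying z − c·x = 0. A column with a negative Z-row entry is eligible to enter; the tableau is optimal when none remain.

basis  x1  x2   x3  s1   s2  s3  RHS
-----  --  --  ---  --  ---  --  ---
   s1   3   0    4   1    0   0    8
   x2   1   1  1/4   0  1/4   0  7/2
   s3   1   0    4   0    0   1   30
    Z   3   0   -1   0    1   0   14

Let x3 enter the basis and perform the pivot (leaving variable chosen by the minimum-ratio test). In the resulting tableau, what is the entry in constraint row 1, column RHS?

Ratio test on column x3 — row 1: 8/4 = 2; row 2: (7/2)/(1/4) = 14; row 3: 30/4 = 15/2. Minimum is 2 at row 1 (s1 leaves); pivot element 4.
Divide row 1 by 4; eliminate column x3 from the other rows.
In the new row 1, the RHS entry is the old entry divided by the pivot: 8/4 = 2.

2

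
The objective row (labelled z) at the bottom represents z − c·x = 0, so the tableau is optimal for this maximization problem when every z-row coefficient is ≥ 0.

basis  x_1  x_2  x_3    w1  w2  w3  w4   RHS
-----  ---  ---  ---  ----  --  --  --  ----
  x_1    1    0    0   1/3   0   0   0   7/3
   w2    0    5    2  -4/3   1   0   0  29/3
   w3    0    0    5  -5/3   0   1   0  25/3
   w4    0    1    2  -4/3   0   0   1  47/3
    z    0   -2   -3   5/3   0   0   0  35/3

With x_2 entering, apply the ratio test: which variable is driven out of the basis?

Column x_2 entries and ratios — x_1: 0 ≤ 0, skip; w2: (29/3)/5 = 29/15; w3: 0 ≤ 0, skip; w4: (47/3)/1 = 47/3.
Smallest ratio is 29/15 in the row of w2, so w2 leaves.

w2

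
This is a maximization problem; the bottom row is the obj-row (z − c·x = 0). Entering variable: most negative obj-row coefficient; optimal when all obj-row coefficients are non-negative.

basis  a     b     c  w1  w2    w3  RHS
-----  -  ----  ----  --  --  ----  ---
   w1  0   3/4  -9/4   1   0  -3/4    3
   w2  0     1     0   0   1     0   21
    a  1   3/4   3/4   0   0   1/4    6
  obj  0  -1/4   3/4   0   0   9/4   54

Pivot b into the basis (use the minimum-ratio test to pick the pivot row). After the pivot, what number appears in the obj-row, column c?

0

Ratio test on column b — row 1: 3/(3/4) = 4; row 2: 21/1 = 21; row 3: 6/(3/4) = 8. Minimum is 4 at row 1 (w1 leaves); pivot element 3/4.
Divide row 1 by 3/4; eliminate column b from the other rows.
obj-row update in column c: 3/4 − (-1/4)·(-3) = 0.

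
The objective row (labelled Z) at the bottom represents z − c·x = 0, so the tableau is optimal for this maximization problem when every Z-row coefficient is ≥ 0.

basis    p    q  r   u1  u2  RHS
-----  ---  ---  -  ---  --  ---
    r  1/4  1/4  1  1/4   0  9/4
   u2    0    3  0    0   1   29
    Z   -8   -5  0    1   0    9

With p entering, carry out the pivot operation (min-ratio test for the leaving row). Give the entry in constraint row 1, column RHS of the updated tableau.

9

Ratio test on column p — row 1: (9/4)/(1/4) = 9; row 2: entry 0 ≤ 0. Minimum is 9 at row 1 (r leaves); pivot element 1/4.
Divide row 1 by 1/4; eliminate column p from the other rows.
In the new row 1, the RHS entry is the old entry divided by the pivot: (9/4)/(1/4) = 9.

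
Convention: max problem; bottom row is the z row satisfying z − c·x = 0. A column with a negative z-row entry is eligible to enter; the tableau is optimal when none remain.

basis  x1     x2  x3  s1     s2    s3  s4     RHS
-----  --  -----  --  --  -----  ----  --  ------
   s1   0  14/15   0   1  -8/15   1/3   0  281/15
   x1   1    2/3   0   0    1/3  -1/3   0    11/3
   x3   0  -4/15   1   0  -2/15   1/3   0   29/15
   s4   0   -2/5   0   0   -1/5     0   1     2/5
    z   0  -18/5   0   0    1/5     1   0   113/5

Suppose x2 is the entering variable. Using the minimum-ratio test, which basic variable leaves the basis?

Column x2 entries and ratios — s1: (281/15)/(14/15) = 281/14; x1: (11/3)/(2/3) = 11/2; x3: -4/15 ≤ 0, skip; s4: -2/5 ≤ 0, skip.
Smallest ratio is 11/2 in the row of x1, so x1 leaves.

x1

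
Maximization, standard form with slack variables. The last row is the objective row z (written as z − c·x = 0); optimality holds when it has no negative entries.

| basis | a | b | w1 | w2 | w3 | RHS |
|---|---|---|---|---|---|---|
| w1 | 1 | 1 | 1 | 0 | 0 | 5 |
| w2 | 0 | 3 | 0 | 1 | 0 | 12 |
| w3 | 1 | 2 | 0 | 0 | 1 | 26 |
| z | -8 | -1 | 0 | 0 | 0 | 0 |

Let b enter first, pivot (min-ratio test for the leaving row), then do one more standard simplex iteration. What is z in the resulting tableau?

12

Ratio test on column b — row 1: 5/1 = 5; row 2: 12/3 = 4; row 3: 26/2 = 13. Minimum is 4 at row 2 (w2 leaves); pivot element 3.
Pivot on row 2; the z-row RHS becomes 0 − (-1)·4 = 4.
Next entering variable (most negative z-row entry -8): a.
Ratio test on column a — row 1: 1/1 = 1; row 2: entry 0 ≤ 0; row 3: 18/1 = 18. Minimum is 1 at row 1 (w1 leaves); pivot element 1.
After the second pivot the z-row RHS is 4 − (-8)·1 = 12.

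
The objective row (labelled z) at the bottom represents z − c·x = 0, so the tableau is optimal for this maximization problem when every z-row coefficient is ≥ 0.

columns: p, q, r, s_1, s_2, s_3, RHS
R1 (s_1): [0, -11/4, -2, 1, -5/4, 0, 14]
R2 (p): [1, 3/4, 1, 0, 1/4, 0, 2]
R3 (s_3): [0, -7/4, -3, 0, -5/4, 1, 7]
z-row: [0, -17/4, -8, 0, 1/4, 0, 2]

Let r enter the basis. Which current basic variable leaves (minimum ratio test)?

p

Column r entries and ratios — s_1: -2 ≤ 0, skip; p: 2/1 = 2; s_3: -3 ≤ 0, skip.
Smallest ratio is 2 in the row of p, so p leaves.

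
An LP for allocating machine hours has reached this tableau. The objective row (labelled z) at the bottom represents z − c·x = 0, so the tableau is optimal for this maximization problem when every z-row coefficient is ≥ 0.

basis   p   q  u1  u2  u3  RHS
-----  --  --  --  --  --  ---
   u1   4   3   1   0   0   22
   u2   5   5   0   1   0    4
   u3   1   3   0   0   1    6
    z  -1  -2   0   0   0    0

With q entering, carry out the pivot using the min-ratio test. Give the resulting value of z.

Ratio test on column q — row 1: 22/3 = 22/3; row 2: 4/5 = 4/5; row 3: 6/3 = 2. Minimum is 4/5 at row 2 (u2 leaves); pivot element 5.
Pivot on row 2; the z-row RHS becomes 0 − (-2)·(4/5) = 8/5.

8/5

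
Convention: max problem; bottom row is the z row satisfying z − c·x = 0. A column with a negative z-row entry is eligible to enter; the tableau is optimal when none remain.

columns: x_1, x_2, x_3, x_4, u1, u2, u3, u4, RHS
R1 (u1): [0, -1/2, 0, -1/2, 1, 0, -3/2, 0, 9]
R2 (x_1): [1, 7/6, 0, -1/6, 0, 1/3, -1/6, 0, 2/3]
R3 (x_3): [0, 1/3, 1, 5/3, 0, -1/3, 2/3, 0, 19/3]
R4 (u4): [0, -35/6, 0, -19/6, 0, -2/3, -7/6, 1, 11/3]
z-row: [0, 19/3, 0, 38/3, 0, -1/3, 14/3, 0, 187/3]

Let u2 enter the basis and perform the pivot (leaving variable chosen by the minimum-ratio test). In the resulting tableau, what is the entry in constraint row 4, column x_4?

Ratio test on column u2 — row 1: entry 0 ≤ 0; row 2: (2/3)/(1/3) = 2; row 3: entry -1/3 ≤ 0; row 4: entry -2/3 ≤ 0. Minimum is 2 at row 2 (x_1 leaves); pivot element 1/3.
Divide row 2 by 1/3; eliminate column u2 from the other rows.
Row 4 update in column x_4: -19/6 − (-2/3)·(-1/2) = -7/2.

-7/2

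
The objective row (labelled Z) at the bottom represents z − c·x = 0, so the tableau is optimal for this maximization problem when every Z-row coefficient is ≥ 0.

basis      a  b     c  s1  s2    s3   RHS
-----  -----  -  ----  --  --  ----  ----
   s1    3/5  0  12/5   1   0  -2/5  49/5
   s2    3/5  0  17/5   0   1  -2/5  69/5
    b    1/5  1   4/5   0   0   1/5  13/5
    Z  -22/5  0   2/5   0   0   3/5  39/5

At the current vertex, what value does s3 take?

0

s3 is not in the basis, so in the current basic feasible solution s3 = 0.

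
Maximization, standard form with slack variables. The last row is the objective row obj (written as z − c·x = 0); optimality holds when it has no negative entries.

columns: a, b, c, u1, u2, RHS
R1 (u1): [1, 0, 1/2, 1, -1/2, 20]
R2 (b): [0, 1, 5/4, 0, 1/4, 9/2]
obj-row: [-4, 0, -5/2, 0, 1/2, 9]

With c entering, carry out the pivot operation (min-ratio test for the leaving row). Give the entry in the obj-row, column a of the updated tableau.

Ratio test on column c — row 1: 20/(1/2) = 40; row 2: (9/2)/(5/4) = 18/5. Minimum is 18/5 at row 2 (b leaves); pivot element 5/4.
Divide row 2 by 5/4; eliminate column c from the other rows.
obj-row update in column a: -4 − (-5/2)·0 = -4.

-4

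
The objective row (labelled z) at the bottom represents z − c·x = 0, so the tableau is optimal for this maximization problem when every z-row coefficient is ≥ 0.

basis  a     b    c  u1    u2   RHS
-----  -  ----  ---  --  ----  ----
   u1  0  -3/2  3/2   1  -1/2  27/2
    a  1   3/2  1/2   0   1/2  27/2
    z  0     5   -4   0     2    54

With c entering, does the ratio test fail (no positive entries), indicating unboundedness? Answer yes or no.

Column c has positive entries in row(s) 1, 2, so the ratio test bounds it — not unbounded.

no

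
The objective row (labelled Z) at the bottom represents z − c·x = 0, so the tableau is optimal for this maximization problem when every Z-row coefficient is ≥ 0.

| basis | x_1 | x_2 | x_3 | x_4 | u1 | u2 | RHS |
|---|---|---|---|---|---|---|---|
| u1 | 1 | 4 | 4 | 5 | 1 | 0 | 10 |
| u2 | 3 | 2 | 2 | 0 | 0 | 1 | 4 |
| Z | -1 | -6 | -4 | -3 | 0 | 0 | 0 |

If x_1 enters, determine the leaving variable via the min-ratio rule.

Column x_1 entries and ratios — u1: 10/1 = 10; u2: 4/3 = 4/3.
Smallest ratio is 4/3 in the row of u2, so u2 leaves.

u2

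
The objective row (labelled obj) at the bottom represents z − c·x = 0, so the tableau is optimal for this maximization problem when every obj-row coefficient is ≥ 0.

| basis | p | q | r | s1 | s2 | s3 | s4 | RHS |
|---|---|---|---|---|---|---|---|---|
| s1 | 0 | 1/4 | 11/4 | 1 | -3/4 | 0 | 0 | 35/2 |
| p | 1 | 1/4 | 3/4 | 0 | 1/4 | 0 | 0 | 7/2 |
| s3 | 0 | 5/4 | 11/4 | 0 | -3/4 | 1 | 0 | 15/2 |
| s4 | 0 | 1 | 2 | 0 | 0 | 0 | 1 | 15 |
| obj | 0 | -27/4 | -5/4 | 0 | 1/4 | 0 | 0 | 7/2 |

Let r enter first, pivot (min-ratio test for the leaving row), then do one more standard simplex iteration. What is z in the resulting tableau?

Ratio test on column r — row 1: (35/2)/(11/4) = 70/11; row 2: (7/2)/(3/4) = 14/3; row 3: (15/2)/(11/4) = 30/11; row 4: 15/2 = 15/2. Minimum is 30/11 at row 3 (s3 leaves); pivot element 11/4.
Pivot on row 3; the obj-row RHS becomes 7/2 − (-5/4)·(30/11) = 76/11.
Next entering variable (most negative obj-row entry -68/11): q.
Ratio test on column q — row 1: entry -1 ≤ 0; row 2: entry -1/11 ≤ 0; row 3: (30/11)/(5/11) = 6; row 4: (105/11)/(1/11) = 105. Minimum is 6 at row 3 (r leaves); pivot element 5/11.
After the second pivot the obj-row RHS is 76/11 − (-68/11)·6 = 44.

44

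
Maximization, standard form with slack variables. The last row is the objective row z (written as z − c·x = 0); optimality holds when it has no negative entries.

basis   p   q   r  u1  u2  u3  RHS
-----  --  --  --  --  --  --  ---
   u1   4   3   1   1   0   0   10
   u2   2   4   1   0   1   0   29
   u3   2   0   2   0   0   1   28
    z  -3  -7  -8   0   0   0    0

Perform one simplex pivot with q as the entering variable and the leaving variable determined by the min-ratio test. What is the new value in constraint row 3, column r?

Ratio test on column q — row 1: 10/3 = 10/3; row 2: 29/4 = 29/4; row 3: entry 0 ≤ 0. Minimum is 10/3 at row 1 (u1 leaves); pivot element 3.
Divide row 1 by 3; eliminate column q from the other rows.
Row 3 update in column r: 2 − 0·(1/3) = 2.

2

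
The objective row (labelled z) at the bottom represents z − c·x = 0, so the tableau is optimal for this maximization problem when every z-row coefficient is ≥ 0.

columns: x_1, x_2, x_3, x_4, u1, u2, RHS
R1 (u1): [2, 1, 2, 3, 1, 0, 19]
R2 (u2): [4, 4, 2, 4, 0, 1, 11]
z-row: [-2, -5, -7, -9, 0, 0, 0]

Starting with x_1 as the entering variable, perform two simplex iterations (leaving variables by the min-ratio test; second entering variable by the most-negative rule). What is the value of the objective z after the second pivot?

Ratio test on column x_1 — row 1: 19/2 = 19/2; row 2: 11/4 = 11/4. Minimum is 11/4 at row 2 (u2 leaves); pivot element 4.
Pivot on row 2; the z-row RHS becomes 0 − (-2)·(11/4) = 11/2.
Next entering variable (most negative z-row entry -7): x_4.
Ratio test on column x_4 — row 1: (27/2)/1 = 27/2; row 2: (11/4)/1 = 11/4. Minimum is 11/4 at row 2 (x_1 leaves); pivot element 1.
After the second pivot the z-row RHS is 11/2 − (-7)·(11/4) = 99/4.

99/4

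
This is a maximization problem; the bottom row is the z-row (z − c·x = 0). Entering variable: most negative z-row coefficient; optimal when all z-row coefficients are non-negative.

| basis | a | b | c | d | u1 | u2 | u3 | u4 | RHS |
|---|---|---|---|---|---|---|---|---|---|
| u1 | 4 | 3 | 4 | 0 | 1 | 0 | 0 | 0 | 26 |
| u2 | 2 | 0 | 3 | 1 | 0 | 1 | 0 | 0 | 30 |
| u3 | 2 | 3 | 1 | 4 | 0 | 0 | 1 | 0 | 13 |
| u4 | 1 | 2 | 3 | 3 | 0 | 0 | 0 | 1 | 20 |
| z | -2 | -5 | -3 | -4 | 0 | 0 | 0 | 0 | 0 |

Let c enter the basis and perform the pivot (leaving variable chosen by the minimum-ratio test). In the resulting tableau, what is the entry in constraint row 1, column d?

Ratio test on column c — row 1: 26/4 = 13/2; row 2: 30/3 = 10; row 3: 13/1 = 13; row 4: 20/3 = 20/3. Minimum is 13/2 at row 1 (u1 leaves); pivot element 4.
Divide row 1 by 4; eliminate column c from the other rows.
In the new row 1, the d entry is the old entry divided by the pivot: 0/4 = 0.

0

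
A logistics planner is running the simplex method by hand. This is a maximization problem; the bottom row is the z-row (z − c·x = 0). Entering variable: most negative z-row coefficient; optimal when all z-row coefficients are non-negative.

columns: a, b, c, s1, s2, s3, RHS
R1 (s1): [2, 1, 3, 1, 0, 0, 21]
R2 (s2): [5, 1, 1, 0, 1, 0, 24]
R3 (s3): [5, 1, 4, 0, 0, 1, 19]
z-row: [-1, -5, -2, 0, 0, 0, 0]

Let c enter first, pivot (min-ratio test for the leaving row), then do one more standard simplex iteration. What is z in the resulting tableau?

95

Ratio test on column c — row 1: 21/3 = 7; row 2: 24/1 = 24; row 3: 19/4 = 19/4. Minimum is 19/4 at row 3 (s3 leaves); pivot element 4.
Pivot on row 3; the z-row RHS becomes 0 − (-2)·(19/4) = 19/2.
Next entering variable (most negative z-row entry -9/2): b.
Ratio test on column b — row 1: (27/4)/(1/4) = 27; row 2: (77/4)/(3/4) = 77/3; row 3: (19/4)/(1/4) = 19. Minimum is 19 at row 3 (c leaves); pivot element 1/4.
After the second pivot the z-row RHS is 19/2 − (-9/2)·19 = 95.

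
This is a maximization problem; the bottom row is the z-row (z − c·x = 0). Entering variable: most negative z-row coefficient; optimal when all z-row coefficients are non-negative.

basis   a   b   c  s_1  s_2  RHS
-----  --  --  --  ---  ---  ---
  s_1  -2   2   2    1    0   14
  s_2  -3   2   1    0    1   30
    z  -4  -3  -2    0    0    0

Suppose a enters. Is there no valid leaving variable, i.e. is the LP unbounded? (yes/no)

yes

Every constraint-row entry in column a is ≤ 0, so increasing a is unbounded.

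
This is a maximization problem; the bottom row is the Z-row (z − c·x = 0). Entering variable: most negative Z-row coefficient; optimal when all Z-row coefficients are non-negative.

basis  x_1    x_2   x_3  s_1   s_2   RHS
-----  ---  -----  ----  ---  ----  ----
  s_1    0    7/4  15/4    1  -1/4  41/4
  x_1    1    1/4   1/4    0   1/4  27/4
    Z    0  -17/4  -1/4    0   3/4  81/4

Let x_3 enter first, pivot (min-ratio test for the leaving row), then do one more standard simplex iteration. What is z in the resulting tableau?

Ratio test on column x_3 — row 1: (41/4)/(15/4) = 41/15; row 2: (27/4)/(1/4) = 27. Minimum is 41/15 at row 1 (s_1 leaves); pivot element 15/4.
Pivot on row 1; the Z-row RHS becomes 81/4 − (-1/4)·(41/15) = 314/15.
Next entering variable (most negative Z-row entry -62/15): x_2.
Ratio test on column x_2 — row 1: (41/15)/(7/15) = 41/7; row 2: (91/15)/(2/15) = 91/2. Minimum is 41/7 at row 1 (x_3 leaves); pivot element 7/15.
After the second pivot the Z-row RHS is 314/15 − (-62/15)·(41/7) = 316/7.

316/7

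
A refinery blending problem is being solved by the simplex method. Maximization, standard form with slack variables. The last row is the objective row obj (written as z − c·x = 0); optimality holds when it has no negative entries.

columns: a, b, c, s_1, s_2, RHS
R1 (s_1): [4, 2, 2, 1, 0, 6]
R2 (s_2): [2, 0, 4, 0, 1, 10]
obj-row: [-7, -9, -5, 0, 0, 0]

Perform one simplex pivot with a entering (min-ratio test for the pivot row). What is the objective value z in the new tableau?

21/2

Ratio test on column a — row 1: 6/4 = 3/2; row 2: 10/2 = 5. Minimum is 3/2 at row 1 (s_1 leaves); pivot element 4.
Pivot on row 1; the obj-row RHS becomes 0 − (-7)·(3/2) = 21/2.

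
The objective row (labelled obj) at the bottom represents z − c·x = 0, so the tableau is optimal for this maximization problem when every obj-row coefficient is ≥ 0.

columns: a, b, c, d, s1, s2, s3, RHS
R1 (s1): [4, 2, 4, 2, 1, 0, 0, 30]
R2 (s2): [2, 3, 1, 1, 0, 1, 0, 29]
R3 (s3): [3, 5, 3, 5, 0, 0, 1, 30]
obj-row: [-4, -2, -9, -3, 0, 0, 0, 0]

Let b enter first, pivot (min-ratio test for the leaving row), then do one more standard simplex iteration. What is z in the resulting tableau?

Ratio test on column b — row 1: 30/2 = 15; row 2: 29/3 = 29/3; row 3: 30/5 = 6. Minimum is 6 at row 3 (s3 leaves); pivot element 5.
Pivot on row 3; the obj-row RHS becomes 0 − (-2)·6 = 12.
Next entering variable (most negative obj-row entry -39/5): c.
Ratio test on column c — row 1: 18/(14/5) = 45/7; row 2: entry -4/5 ≤ 0; row 3: 6/(3/5) = 10. Minimum is 45/7 at row 1 (s1 leaves); pivot element 14/5.
After the second pivot the obj-row RHS is 12 − (-39/5)·(45/7) = 435/7.

435/7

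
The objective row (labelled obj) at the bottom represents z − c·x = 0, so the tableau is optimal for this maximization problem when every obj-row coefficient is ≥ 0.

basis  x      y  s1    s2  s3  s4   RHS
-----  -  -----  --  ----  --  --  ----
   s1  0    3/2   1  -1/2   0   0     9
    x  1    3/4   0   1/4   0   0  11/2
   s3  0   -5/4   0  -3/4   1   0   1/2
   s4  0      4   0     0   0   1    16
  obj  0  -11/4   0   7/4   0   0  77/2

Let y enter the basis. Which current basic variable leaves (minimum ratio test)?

s4

Column y entries and ratios — s1: 9/(3/2) = 6; x: (11/2)/(3/4) = 22/3; s3: -5/4 ≤ 0, skip; s4: 16/4 = 4.
Smallest ratio is 4 in the row of s4, so s4 leaves.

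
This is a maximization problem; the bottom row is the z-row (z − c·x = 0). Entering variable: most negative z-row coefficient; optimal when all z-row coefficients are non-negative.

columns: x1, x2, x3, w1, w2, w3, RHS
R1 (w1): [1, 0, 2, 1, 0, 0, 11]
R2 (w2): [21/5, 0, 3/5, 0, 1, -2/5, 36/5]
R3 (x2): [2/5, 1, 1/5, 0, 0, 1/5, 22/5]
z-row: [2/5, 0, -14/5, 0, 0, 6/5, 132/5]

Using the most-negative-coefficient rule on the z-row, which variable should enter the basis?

Negative z-row entries: x3: -14/5.
The most negative is -14/5 in column x3, so x3 enters.

x3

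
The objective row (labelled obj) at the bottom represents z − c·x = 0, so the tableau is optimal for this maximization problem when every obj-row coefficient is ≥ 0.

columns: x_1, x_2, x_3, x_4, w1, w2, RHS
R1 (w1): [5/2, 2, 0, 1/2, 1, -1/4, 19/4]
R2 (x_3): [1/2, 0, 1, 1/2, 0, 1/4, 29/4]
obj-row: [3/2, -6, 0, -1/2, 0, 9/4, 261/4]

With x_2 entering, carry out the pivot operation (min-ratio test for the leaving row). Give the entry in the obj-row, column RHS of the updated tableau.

159/2

Ratio test on column x_2 — row 1: (19/4)/2 = 19/8; row 2: entry 0 ≤ 0. Minimum is 19/8 at row 1 (w1 leaves); pivot element 2.
Divide row 1 by 2; eliminate column x_2 from the other rows.
obj-row update in column RHS: 261/4 − (-6)·(19/8) = 159/2.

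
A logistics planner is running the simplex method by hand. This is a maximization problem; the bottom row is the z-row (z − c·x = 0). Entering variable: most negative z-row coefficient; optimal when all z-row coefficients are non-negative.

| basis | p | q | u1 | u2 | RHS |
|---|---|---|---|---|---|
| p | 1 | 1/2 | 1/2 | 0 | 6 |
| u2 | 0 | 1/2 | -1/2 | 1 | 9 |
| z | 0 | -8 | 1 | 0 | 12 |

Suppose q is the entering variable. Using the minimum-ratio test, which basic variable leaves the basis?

Column q entries and ratios — p: 6/(1/2) = 12; u2: 9/(1/2) = 18.
Smallest ratio is 12 in the row of p, so p leaves.

p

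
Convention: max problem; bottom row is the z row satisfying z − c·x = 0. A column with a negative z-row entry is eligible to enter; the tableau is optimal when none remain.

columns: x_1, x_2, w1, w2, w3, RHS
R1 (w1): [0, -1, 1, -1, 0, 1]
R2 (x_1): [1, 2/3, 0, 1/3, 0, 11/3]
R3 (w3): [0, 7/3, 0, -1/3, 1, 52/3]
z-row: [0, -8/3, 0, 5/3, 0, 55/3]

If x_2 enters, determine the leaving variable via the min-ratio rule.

Column x_2 entries and ratios — w1: -1 ≤ 0, skip; x_1: (11/3)/(2/3) = 11/2; w3: (52/3)/(7/3) = 52/7.
Smallest ratio is 11/2 in the row of x_1, so x_1 leaves.

x_1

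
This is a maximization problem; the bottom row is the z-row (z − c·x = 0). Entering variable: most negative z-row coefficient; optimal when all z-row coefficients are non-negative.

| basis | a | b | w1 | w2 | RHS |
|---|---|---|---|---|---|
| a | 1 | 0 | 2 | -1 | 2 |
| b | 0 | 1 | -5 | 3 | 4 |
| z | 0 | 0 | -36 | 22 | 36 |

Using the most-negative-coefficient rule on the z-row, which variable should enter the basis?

Negative z-row entries: w1: -36.
The most negative is -36 in column w1, so w1 enters.

w1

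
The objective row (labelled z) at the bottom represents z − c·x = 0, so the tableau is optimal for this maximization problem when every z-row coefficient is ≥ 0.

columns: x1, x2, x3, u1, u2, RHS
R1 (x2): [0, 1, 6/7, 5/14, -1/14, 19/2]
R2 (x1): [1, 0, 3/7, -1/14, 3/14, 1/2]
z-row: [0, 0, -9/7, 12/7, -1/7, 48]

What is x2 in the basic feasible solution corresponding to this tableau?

19/2

x2 is basic (row 1); its value is the RHS of that row, 19/2.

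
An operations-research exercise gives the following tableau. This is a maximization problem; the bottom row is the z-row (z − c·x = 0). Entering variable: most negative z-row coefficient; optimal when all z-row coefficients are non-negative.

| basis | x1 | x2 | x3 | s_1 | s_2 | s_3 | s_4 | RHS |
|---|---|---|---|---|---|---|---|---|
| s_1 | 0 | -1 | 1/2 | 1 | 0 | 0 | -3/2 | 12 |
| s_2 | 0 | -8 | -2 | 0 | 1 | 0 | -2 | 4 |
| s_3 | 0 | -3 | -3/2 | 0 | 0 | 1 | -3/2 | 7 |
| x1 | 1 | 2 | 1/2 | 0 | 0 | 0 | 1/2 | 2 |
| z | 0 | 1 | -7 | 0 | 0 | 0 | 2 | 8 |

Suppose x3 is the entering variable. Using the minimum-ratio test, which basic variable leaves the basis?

Column x3 entries and ratios — s_1: 12/(1/2) = 24; s_2: -2 ≤ 0, skip; s_3: -3/2 ≤ 0, skip; x1: 2/(1/2) = 4.
Smallest ratio is 4 in the row of x1, so x1 leaves.

x1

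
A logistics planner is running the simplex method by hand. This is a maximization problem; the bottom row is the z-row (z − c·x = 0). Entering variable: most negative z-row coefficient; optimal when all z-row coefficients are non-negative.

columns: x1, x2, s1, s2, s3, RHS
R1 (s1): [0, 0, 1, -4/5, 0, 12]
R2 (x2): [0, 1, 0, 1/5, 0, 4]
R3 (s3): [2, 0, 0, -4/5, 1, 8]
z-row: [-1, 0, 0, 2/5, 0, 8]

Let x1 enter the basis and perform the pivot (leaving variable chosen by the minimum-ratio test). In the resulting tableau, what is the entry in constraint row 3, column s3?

Ratio test on column x1 — row 1: entry 0 ≤ 0; row 2: entry 0 ≤ 0; row 3: 8/2 = 4. Minimum is 4 at row 3 (s3 leaves); pivot element 2.
Divide row 3 by 2; eliminate column x1 from the other rows.
In the new row 3, the s3 entry is the old entry divided by the pivot: 1/2 = 1/2.

1/2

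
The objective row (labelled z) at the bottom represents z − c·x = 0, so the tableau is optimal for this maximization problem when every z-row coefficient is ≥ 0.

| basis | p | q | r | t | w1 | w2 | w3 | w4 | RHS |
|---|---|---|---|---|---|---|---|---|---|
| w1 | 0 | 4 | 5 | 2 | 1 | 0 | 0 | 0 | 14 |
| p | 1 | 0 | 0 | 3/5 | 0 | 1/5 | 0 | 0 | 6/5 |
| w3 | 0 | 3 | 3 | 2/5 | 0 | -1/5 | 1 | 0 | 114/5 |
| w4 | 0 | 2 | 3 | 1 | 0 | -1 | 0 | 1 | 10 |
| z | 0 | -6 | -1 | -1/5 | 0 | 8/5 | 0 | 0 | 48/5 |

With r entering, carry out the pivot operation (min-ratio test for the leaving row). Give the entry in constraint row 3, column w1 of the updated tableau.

-3/5

Ratio test on column r — row 1: 14/5 = 14/5; row 2: entry 0 ≤ 0; row 3: (114/5)/3 = 38/5; row 4: 10/3 = 10/3. Minimum is 14/5 at row 1 (w1 leaves); pivot element 5.
Divide row 1 by 5; eliminate column r from the other rows.
Row 3 update in column w1: 0 − 3·(1/5) = -3/5.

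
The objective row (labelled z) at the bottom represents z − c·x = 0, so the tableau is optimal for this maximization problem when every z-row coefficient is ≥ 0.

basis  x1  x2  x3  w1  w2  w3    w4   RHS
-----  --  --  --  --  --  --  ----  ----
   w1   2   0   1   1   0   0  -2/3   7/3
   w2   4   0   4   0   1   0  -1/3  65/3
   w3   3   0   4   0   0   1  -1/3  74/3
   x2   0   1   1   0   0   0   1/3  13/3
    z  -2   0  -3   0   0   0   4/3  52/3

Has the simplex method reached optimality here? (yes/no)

no

The z-row has a negative entry -3 in column x3, so it is not optimal.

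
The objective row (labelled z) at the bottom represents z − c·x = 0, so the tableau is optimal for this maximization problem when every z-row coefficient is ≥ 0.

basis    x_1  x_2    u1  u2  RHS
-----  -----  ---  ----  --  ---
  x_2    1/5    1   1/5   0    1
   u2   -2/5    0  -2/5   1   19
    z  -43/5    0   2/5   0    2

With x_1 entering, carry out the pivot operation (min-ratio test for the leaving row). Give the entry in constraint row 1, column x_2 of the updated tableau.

Ratio test on column x_1 — row 1: 1/(1/5) = 5; row 2: entry -2/5 ≤ 0. Minimum is 5 at row 1 (x_2 leaves); pivot element 1/5.
Divide row 1 by 1/5; eliminate column x_1 from the other rows.
In the new row 1, the x_2 entry is the old entry divided by the pivot: 1/(1/5) = 5.

5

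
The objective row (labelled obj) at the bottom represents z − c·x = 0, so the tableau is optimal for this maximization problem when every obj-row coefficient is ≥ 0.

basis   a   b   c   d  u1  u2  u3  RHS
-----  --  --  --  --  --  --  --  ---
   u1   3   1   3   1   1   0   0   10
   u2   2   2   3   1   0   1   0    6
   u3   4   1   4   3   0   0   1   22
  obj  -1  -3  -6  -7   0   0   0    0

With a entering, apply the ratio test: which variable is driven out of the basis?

u2

Column a entries and ratios — u1: 10/3 = 10/3; u2: 6/2 = 3; u3: 22/4 = 11/2.
Smallest ratio is 3 in the row of u2, so u2 leaves.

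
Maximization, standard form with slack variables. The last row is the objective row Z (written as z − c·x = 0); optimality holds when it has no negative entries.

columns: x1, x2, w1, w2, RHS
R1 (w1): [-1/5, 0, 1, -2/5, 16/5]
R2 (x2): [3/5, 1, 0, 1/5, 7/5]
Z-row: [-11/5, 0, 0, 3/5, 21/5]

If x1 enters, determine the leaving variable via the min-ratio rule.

x2

Column x1 entries and ratios — w1: -1/5 ≤ 0, skip; x2: (7/5)/(3/5) = 7/3.
Smallest ratio is 7/3 in the row of x2, so x2 leaves.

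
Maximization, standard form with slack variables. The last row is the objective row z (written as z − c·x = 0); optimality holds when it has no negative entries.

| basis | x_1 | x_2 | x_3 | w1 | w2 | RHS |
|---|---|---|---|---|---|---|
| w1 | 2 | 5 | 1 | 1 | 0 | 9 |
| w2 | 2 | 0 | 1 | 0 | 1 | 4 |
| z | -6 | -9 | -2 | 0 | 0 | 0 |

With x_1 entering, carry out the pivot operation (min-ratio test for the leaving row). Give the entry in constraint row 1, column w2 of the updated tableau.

Ratio test on column x_1 — row 1: 9/2 = 9/2; row 2: 4/2 = 2. Minimum is 2 at row 2 (w2 leaves); pivot element 2.
Divide row 2 by 2; eliminate column x_1 from the other rows.
Row 1 update in column w2: 0 − 2·(1/2) = -1.

-1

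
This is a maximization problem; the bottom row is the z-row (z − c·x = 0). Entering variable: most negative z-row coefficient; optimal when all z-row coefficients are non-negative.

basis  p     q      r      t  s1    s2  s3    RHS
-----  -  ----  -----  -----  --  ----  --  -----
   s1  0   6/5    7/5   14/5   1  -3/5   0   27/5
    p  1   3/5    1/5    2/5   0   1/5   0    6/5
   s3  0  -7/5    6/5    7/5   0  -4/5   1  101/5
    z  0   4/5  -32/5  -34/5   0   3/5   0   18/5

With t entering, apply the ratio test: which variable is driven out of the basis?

s1

Column t entries and ratios — s1: (27/5)/(14/5) = 27/14; p: (6/5)/(2/5) = 3; s3: (101/5)/(7/5) = 101/7.
Smallest ratio is 27/14 in the row of s1, so s1 leaves.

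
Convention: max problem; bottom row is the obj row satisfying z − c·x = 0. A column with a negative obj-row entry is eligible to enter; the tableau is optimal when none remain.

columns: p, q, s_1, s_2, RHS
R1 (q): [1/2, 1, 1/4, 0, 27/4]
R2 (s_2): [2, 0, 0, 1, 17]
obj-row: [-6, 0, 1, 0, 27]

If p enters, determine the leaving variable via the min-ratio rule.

Column p entries and ratios — q: (27/4)/(1/2) = 27/2; s_2: 17/2 = 17/2.
Smallest ratio is 17/2 in the row of s_2, so s_2 leaves.

s_2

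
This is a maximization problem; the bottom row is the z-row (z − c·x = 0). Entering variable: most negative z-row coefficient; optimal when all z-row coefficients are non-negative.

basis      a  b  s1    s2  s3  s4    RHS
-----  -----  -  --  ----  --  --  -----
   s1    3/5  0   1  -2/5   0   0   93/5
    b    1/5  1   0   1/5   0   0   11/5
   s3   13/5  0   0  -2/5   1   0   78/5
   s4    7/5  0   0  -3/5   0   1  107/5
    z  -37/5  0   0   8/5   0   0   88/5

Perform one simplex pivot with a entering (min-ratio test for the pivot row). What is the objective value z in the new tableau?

Ratio test on column a — row 1: (93/5)/(3/5) = 31; row 2: (11/5)/(1/5) = 11; row 3: (78/5)/(13/5) = 6; row 4: (107/5)/(7/5) = 107/7. Minimum is 6 at row 3 (s3 leaves); pivot element 13/5.
Pivot on row 3; the z-row RHS becomes 88/5 − (-37/5)·6 = 62.

62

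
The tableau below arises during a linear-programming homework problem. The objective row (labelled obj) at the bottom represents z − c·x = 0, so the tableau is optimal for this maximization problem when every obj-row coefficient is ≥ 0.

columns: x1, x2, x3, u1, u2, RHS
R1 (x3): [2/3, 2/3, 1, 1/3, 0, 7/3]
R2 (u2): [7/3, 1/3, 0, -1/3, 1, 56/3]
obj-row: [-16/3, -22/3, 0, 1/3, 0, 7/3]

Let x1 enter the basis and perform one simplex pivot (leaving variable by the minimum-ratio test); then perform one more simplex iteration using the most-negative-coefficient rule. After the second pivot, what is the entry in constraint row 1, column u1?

Ratio test on column x1 — row 1: (7/3)/(2/3) = 7/2; row 2: (56/3)/(7/3) = 8. Minimum is 7/2 at row 1 (x3 leaves); pivot element 2/3.
Divide row 1 by 2/3; eliminate column x1 from the other rows.
Second iteration: most negative obj-row entry is -2 in column x2, so x2 enters.
Ratio test on column x2 — row 1: (7/2)/1 = 7/2; row 2: entry -2 ≤ 0. Minimum is 7/2 at row 1 (x1 leaves); pivot element 1.
Divide row 1 by 1; eliminate column x2 from the other rows.
After both pivots, the entry at constraint row 1, column u1 is 1/2.

1/2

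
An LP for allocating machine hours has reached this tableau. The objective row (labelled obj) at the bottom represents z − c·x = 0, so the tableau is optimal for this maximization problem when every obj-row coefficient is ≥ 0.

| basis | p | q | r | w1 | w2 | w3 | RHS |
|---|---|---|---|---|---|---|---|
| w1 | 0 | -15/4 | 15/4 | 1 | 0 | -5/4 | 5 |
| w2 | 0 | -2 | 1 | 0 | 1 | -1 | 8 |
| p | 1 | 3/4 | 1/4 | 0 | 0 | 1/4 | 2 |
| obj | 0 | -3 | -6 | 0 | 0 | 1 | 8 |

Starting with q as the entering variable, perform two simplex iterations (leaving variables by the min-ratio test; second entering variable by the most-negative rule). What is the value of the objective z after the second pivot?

31

Ratio test on column q — row 1: entry -15/4 ≤ 0; row 2: entry -2 ≤ 0; row 3: 2/(3/4) = 8/3. Minimum is 8/3 at row 3 (p leaves); pivot element 3/4.
Pivot on row 3; the obj-row RHS becomes 8 − (-3)·(8/3) = 16.
Next entering variable (most negative obj-row entry -5): r.
Ratio test on column r — row 1: 15/5 = 3; row 2: (40/3)/(5/3) = 8; row 3: (8/3)/(1/3) = 8. Minimum is 3 at row 1 (w1 leaves); pivot element 5.
After the second pivot the obj-row RHS is 16 − (-5)·3 = 31.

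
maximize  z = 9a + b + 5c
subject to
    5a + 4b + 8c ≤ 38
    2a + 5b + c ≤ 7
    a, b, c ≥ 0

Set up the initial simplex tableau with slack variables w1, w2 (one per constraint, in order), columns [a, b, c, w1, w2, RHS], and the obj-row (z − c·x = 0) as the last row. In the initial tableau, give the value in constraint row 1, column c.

Constraint 1 has coefficient 8 on c.

8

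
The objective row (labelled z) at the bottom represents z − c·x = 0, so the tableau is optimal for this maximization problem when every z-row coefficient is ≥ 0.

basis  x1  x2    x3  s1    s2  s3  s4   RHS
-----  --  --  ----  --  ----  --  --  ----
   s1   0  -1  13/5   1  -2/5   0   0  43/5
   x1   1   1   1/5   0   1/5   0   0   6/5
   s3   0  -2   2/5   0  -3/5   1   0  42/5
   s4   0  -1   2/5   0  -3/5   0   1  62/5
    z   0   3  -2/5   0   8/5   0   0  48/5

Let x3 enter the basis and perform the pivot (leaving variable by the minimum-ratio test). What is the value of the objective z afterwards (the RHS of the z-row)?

Ratio test on column x3 — row 1: (43/5)/(13/5) = 43/13; row 2: (6/5)/(1/5) = 6; row 3: (42/5)/(2/5) = 21; row 4: (62/5)/(2/5) = 31. Minimum is 43/13 at row 1 (s1 leaves); pivot element 13/5.
Pivot on row 1; the z-row RHS becomes 48/5 − (-2/5)·(43/13) = 142/13.

142/13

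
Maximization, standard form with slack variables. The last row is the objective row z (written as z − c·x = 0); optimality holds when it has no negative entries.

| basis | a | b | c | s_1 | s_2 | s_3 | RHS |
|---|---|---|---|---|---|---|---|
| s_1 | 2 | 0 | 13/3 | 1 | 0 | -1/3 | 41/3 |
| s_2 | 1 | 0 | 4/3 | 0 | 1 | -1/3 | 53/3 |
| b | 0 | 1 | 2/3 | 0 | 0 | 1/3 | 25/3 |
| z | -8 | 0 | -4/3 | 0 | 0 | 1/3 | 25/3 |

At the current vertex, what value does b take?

25/3

b is basic (row 3); its value is the RHS of that row, 25/3.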